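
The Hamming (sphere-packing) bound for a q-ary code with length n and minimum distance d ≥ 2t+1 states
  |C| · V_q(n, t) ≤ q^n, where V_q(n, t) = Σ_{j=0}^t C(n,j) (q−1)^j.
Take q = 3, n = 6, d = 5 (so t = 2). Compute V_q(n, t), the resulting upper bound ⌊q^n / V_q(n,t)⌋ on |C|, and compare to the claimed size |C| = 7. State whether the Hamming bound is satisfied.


V_q(n, t) = 73, q^n = 729, Hamming bound = 9, |C| = 7 ≤ bound (satisfied).

Step 1: Compute V_q(n, t) = Σ_{j=0}^2 C(n, j) (q−1)^j.
  j = 0: C(6,0)·(2)^0 = 1·1 = 1.
  j = 1: C(6,1)·(2)^1 = 6·2 = 12.
  j = 2: C(6,2)·(2)^2 = 15·4 = 60.
  V_q(n, t) = 1 + 12 + 60 = 73.
Step 2: q^n = 3^6 = 729.
Step 3: Hamming bound ⌊q^n / V_q(n,t)⌋ = ⌊729/73⌋ = 9.
Step 4: Compare |C| = 7 to 9: satisfied.
The claimed |C| lies below the Hamming bound.


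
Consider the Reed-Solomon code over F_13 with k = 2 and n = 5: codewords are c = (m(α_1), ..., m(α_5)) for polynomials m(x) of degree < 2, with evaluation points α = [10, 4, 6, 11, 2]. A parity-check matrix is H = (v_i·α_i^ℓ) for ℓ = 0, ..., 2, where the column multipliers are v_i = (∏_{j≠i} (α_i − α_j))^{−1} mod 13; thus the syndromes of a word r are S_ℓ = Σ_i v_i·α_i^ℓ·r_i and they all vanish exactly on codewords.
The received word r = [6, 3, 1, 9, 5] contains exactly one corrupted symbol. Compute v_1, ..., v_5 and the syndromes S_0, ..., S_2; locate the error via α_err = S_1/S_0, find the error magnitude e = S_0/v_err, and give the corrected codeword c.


S = (3, 4, 1), error at position 1, error magnitude e = 9, c = [10, 3, 1, 9, 5].

Step 1: column multipliers v_i = (∏_{j≠i}(α_i − α_j))^{−1} mod 13.
  i = 1 (α = 10): (10−4)(10−6)(10−11)(10−2) = 6·4·(−1)·8 = −192 ≡ 3, so v_1 = 3^{−1} = 9 (mod 13).
  i = 2 (α = 4): (4−10)(4−6)(4−11)(4−2) = (−6)·(−2)·(−7)·2 = −168 ≡ 1, so v_2 = 1^{−1} = 1 (mod 13).
  i = 3 (α = 6): (6−10)(6−4)(6−11)(6−2) = (−4)·2·(−5)·4 = 160 ≡ 4, so v_3 = 4^{−1} = 10 (mod 13).
  i = 4 (α = 11): (11−10)(11−4)(11−6)(11−2) = 1·7·5·9 = 315 ≡ 3, so v_4 = 3^{−1} = 9 (mod 13).
  i = 5 (α = 2): (2−10)(2−4)(2−6)(2−11) = (−8)·(−2)·(−4)·(−9) = 576 ≡ 4, so v_5 = 4^{−1} = 10 (mod 13).
  v = [9, 1, 10, 9, 10].
Step 2: syndromes of r = [6, 3, 1, 9, 5] (all sums mod 13).
  S_0 = Σ v_i r_i = 9·6 + 1·3 + 10·1 + 9·9 + 10·5 = 198 ≡ 3.
  S_1 = Σ v_i α_i r_i = 9·10·6 + 1·4·3 + 10·6·1 + 9·11·9 + 10·2·5 = 1603 ≡ 4.
  α_i^2 mod 13 = [9, 3, 10, 4, 4].
  S_2 = Σ v_i α_i^2 r_i = 9·9·6 + 1·3·3 + 10·10·1 + 9·4·9 + 10·4·5 = 1119 ≡ 1.
  S = (3, 4, 1) ≠ 0, so r is not a codeword (an error is present).
Step 3: locate the error. For a single error e at position i, S_ℓ = v_i·e·α_i^ℓ, so α_err = S_1/S_0.
  S_0^{−1} = 3^{−1} = 9 (mod 13), so α_err = 4·9 = 36 ≡ 10 = α_1. Error position i = 1.
  Consistency check: S_2/S_1 = 1·10 = 10 ≡ 10 = α_err ✓ (single-error assumption holds).
Step 4: error magnitude e = S_0/v_1 = S_0·∏_{j≠1}(α_1 − α_j) = 3·3 = 9 ≡ 9 (mod 13).
Step 5: correct position 1: c_1 = r_1 − e = 6 − 9 ≡ 10 (mod 13). Hence c = [10, 3, 1, 9, 5].
  Check: interpolating c through the α_i gives m(x) = 7 + 12·x (degree < 2) with m(α_i) = c_i for every i, so c is indeed a codeword.


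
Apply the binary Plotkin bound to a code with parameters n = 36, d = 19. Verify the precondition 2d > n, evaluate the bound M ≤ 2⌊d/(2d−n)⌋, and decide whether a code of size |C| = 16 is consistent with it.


Plotkin bound M ≤ 18; given |C| = 16 ≤ bound (satisfied).

Check applicability: 2d = 38, n = 36.
2d − n = 2 > 0, so Plotkin applies.
Compute d/(2d−n) = 19/2 ≈ 9.5000.
⌊d/(2d−n)⌋ = 9.
Plotkin bound: M ≤ 2·9 = 18.
Given |C| = 16, check: satisfied.
This |C| is below the Plotkin bound.


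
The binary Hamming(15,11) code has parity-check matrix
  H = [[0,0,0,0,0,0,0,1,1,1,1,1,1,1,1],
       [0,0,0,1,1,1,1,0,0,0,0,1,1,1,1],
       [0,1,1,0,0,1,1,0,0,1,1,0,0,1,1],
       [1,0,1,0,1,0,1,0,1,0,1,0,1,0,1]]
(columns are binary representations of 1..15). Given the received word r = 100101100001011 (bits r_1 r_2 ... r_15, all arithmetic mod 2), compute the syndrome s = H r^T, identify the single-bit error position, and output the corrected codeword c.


s = (1, 0, 0, 1)^T, error position = 9, corrected codeword c = 100101101001011

Compute s = H r^T mod 2 one row at a time:
  s_1 = 0 + 0 + 0 + 0 + 1 + 0 + 1 + 1 = 3 ≡ 1 (mod 2).
  s_2 = 1 + 0 + 1 + 1 + 1 + 0 + 1 + 1 = 6 ≡ 0 (mod 2).
  s_3 = 0 + 0 + 1 + 1 + 0 + 0 + 1 + 1 = 4 ≡ 0 (mod 2).
  s_4 = 1 + 0 + 0 + 1 + 0 + 0 + 0 + 1 = 3 ≡ 1 (mod 2).
s = (1, 0, 0, 1)^T — this equals column 9 of H (binary 1001), so error is at position 9.
Correct: flip bit 9 of r = 100101100001011 to get c = 100101101001011.


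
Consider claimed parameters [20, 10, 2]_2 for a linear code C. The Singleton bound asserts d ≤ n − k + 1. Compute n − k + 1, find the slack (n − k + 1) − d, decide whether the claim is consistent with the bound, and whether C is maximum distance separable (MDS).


Singleton RHS = n − k + 1 = 11, slack = 9, bound satisfied, not MDS.

Singleton bound: d ≤ n − k + 1.
Here n = 20, k = 10, so n − k + 1 = 11.
Given d = 2, check d ≤ 11: YES.
Slack = (n − k + 1) − d = 9.
The code is NOT MDS (slack = 9 > 0).
Description: the claimed parameters are [20, 10, 2]_2; such a code would be non-MDS.


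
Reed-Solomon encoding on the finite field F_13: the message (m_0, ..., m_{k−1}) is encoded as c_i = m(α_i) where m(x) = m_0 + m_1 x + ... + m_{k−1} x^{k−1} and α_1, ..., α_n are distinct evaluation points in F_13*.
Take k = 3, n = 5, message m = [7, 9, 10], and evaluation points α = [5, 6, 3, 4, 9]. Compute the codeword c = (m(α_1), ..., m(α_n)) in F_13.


c = [3, 5, 7, 8, 1]

Message polynomial: m(x) = 7 + 9·x + 10·x^2 (mod 13).
For each evaluation point α_i, compute m(α_i) mod 13:
  α_1 = 5: Horner steps 10 → 7 → 3, so m(5) = 3.
  α_2 = 6: Horner steps 10 → 4 → 5, so m(6) = 5.
  α_3 = 3: Horner steps 10 → 0 → 7, so m(3) = 7.
  α_4 = 4: Horner steps 10 → 10 → 8, so m(4) = 8.
  α_5 = 9: Horner steps 10 → 8 → 1, so m(9) = 1.
Codeword c = [3, 5, 7, 8, 1] ∈ F_13^5.


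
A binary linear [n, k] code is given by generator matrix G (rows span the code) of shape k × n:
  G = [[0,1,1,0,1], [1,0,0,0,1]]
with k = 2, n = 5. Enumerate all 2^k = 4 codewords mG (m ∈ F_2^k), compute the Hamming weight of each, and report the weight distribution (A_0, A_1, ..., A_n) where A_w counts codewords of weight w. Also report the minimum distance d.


Weight distribution: A_0 = 1, A_2 = 1, A_3 = 2. Minimum distance d = 2.

Enumerate all 2^2 = 4 messages m ∈ F_2^2.
For each, compute codeword c = mG in F_2^5, then tally its weight.
  m = 00 → c = 00000, weight = 0.
  m = 10 → c = 01101, weight = 3.
  m = 01 → c = 10001, weight = 2.
  m = 11 → c = 11100, weight = 3.
Tally weights:
  weight 0: 1 codewords.
  weight 2: 1 codewords.
  weight 3: 2 codewords.
Minimum distance d = smallest w > 0 with A_w > 0 = 2.
Sanity: Σ A_w = 4 = 2^2 = 4 ✓.


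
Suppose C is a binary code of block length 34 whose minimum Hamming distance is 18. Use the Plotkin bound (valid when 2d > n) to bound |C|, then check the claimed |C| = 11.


Plotkin bound M ≤ 18; given |C| = 11 ≤ bound (satisfied).

Check applicability: 2d = 36, n = 34.
2d − n = 2 > 0, so Plotkin applies.
Compute d/(2d−n) = 18/2 ≈ 9.0000.
⌊d/(2d−n)⌋ = 9.
Plotkin bound: M ≤ 2·9 = 18.
Given |C| = 11, check: satisfied.
This |C| is below the Plotkin bound.


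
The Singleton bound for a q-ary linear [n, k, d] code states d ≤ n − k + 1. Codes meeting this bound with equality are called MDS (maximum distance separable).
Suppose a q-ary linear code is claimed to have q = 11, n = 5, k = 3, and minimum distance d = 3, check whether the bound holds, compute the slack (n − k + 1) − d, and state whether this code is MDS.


Singleton RHS = n − k + 1 = 3, slack = 0, bound satisfied, MDS.

Singleton bound: d ≤ n − k + 1.
Here n = 5, k = 3, so n − k + 1 = 3.
Given d = 3, check d ≤ 3: YES.
Slack = (n − k + 1) − d = 0.
The code is MDS (slack = 0).
Description: the claimed parameters are [5, 3, 3]_11; such a code would be MDS (meets Singleton bound).


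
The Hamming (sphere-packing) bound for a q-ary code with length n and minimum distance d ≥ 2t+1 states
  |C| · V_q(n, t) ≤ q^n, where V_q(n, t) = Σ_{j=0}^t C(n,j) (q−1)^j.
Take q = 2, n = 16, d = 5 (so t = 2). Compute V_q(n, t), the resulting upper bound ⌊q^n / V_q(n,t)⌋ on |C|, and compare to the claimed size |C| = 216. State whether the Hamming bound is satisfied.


V_q(n, t) = 137, q^n = 65536, Hamming bound = 478, |C| = 216 ≤ bound (satisfied).

Step 1: Compute V_q(n, t) = Σ_{j=0}^2 C(n, j) (q−1)^j.
  j = 0: C(16,0)·(1)^0 = 1·1 = 1.
  j = 1: C(16,1)·(1)^1 = 16·1 = 16.
  j = 2: C(16,2)·(1)^2 = 120·1 = 120.
  V_q(n, t) = 1 + 16 + 120 = 137.
Step 2: q^n = 2^16 = 65536.
Step 3: Hamming bound ⌊q^n / V_q(n,t)⌋ = ⌊65536/137⌋ = 478.
Step 4: Compare |C| = 216 to 478: satisfied.
The claimed |C| lies below the Hamming bound.


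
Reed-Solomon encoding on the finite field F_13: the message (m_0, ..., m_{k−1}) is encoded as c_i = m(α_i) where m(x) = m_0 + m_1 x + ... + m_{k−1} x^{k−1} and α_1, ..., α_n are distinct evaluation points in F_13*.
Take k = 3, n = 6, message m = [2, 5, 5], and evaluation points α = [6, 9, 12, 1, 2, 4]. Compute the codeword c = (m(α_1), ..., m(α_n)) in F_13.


c = [4, 10, 2, 12, 6, 11]

Message polynomial: m(x) = 2 + 5·x + 5·x^2 (mod 13).
For each evaluation point α_i, compute m(α_i) mod 13:
  α_1 = 6: Horner steps 5 → 9 → 4, so m(6) = 4.
  α_2 = 9: Horner steps 5 → 11 → 10, so m(9) = 10.
  α_3 = 12: Horner steps 5 → 0 → 2, so m(12) = 2.
  α_4 = 1: Horner steps 5 → 10 → 12, so m(1) = 12.
  α_5 = 2: Horner steps 5 → 2 → 6, so m(2) = 6.
  α_6 = 4: Horner steps 5 → 12 → 11, so m(4) = 11.
Codeword c = [4, 10, 2, 12, 6, 11] ∈ F_13^6.


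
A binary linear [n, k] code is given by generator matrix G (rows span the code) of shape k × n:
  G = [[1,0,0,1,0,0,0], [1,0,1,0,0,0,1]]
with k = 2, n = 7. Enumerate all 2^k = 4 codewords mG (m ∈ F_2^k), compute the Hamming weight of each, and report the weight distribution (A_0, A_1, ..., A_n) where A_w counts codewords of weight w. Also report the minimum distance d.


Weight distribution: A_0 = 1, A_2 = 1, A_3 = 2. Minimum distance d = 2.

Enumerate all 2^2 = 4 messages m ∈ F_2^2.
For each, compute codeword c = mG in F_2^7, then tally its weight.
  m = 00 → c = 0000000, weight = 0.
  m = 10 → c = 1001000, weight = 2.
  m = 01 → c = 1010001, weight = 3.
  m = 11 → c = 0011001, weight = 3.
Tally weights:
  weight 0: 1 codewords.
  weight 2: 1 codewords.
  weight 3: 2 codewords.
Minimum distance d = smallest w > 0 with A_w > 0 = 2.
Sanity: Σ A_w = 4 = 2^2 = 4 ✓.


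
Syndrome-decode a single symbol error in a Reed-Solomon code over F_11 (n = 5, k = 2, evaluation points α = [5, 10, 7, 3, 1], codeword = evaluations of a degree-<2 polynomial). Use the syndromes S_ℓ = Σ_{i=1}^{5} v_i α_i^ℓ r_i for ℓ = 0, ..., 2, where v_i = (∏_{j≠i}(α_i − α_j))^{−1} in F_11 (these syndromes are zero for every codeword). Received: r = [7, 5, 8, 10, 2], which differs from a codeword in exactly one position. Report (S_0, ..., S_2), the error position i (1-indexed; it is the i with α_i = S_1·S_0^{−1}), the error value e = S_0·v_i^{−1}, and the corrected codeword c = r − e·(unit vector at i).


S = (7, 5, 2), error at position 3, error magnitude e = 4, c = [7, 5, 4, 10, 2].

Step 1: column multipliers v_i = (∏_{j≠i}(α_i − α_j))^{−1} mod 11.
  i = 1 (α = 5): (5−10)(5−7)(5−3)(5−1) = (−5)·(−2)·2·4 = 80 ≡ 3, so v_1 = 3^{−1} = 4 (mod 11).
  i = 2 (α = 10): (10−5)(10−7)(10−3)(10−1) = 5·3·7·9 = 945 ≡ 10, so v_2 = 10^{−1} = 10 (mod 11).
  i = 3 (α = 7): (7−5)(7−10)(7−3)(7−1) = 2·(−3)·4·6 = −144 ≡ 10, so v_3 = 10^{−1} = 10 (mod 11).
  i = 4 (α = 3): (3−5)(3−10)(3−7)(3−1) = (−2)·(−7)·(−4)·2 = −112 ≡ 9, so v_4 = 9^{−1} = 5 (mod 11).
  i = 5 (α = 1): (1−5)(1−10)(1−7)(1−3) = (−4)·(−9)·(−6)·(−2) = 432 ≡ 3, so v_5 = 3^{−1} = 4 (mod 11).
  v = [4, 10, 10, 5, 4].
Step 2: syndromes of r = [7, 5, 8, 10, 2] (all sums mod 11).
  S_0 = Σ v_i r_i = 4·7 + 10·5 + 10·8 + 5·10 + 4·2 = 216 ≡ 7.
  S_1 = Σ v_i α_i r_i = 4·5·7 + 10·10·5 + 10·7·8 + 5·3·10 + 4·1·2 = 1358 ≡ 5.
  α_i^2 mod 11 = [3, 1, 5, 9, 1].
  S_2 = Σ v_i α_i^2 r_i = 4·3·7 + 10·1·5 + 10·5·8 + 5·9·10 + 4·1·2 = 992 ≡ 2.
  S = (7, 5, 2) ≠ 0, so r is not a codeword (an error is present).
Step 3: locate the error. For a single error e at position i, S_ℓ = v_i·e·α_i^ℓ, so α_err = S_1/S_0.
  S_0^{−1} = 7^{−1} = 8 (mod 11), so α_err = 5·8 = 40 ≡ 7 = α_3. Error position i = 3.
  Consistency check: S_2/S_1 = 2·9 = 18 ≡ 7 = α_err ✓ (single-error assumption holds).
Step 4: error magnitude e = S_0/v_3 = S_0·∏_{j≠3}(α_3 − α_j) = 7·10 = 70 ≡ 4 (mod 11).
Step 5: correct position 3: c_3 = r_3 − e = 8 − 4 ≡ 4 (mod 11). Hence c = [7, 5, 4, 10, 2].
  Check: interpolating c through the α_i gives m(x) = 9 + 4·x (degree < 2) with m(α_i) = c_i for every i, so c is indeed a codeword.


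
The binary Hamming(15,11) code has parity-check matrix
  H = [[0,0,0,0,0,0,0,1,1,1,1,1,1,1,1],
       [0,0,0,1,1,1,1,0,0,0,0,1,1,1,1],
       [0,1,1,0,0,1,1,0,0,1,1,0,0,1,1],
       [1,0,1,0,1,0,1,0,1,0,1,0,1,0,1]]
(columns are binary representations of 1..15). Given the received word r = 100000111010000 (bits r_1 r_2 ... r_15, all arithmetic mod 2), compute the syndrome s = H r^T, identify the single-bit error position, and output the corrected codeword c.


s = (1, 1, 0, 0)^T, error position = 12, corrected codeword c = 100000111011000

Compute s = H r^T mod 2 one row at a time:
  s_1 = 1 + 1 + 0 + 1 + 0 + 0 + 0 + 0 = 3 ≡ 1 (mod 2).
  s_2 = 0 + 0 + 0 + 1 + 0 + 0 + 0 + 0 = 1 ≡ 1 (mod 2).
  s_3 = 0 + 0 + 0 + 1 + 0 + 1 + 0 + 0 = 2 ≡ 0 (mod 2).
  s_4 = 1 + 0 + 0 + 1 + 1 + 1 + 0 + 0 = 4 ≡ 0 (mod 2).
s = (1, 1, 0, 0)^T — this equals column 12 of H (binary 1100), so error is at position 12.
Correct: flip bit 12 of r = 100000111010000 to get c = 100000111011000.


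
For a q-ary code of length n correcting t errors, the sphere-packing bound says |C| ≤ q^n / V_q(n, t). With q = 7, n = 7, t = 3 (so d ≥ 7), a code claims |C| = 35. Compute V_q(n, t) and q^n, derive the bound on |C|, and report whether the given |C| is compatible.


V_q(n, t) = 8359, q^n = 823543, Hamming bound = 98, |C| = 35 ≤ bound (satisfied).

Step 1: Compute V_q(n, t) = Σ_{j=0}^3 C(n, j) (q−1)^j.
  j = 0: C(7,0)·(6)^0 = 1·1 = 1.
  j = 1: C(7,1)·(6)^1 = 7·6 = 42.
  j = 2: C(7,2)·(6)^2 = 21·36 = 756.
  j = 3: C(7,3)·(6)^3 = 35·216 = 7560.
  V_q(n, t) = 1 + 42 + 756 + 7560 = 8359.
Step 2: q^n = 7^7 = 823543.
Step 3: Hamming bound ⌊q^n / V_q(n,t)⌋ = ⌊823543/8359⌋ = 98.
Step 4: Compare |C| = 35 to 98: satisfied.
The claimed |C| lies below the Hamming bound.


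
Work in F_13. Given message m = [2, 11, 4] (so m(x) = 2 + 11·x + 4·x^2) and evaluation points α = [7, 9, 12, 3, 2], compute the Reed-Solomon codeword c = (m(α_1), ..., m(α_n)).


c = [2, 9, 8, 6, 1]

Message polynomial: m(x) = 2 + 11·x + 4·x^2 (mod 13).
For each evaluation point α_i, compute m(α_i) mod 13:
  α_1 = 7: Horner steps 4 → 0 → 2, so m(7) = 2.
  α_2 = 9: Horner steps 4 → 8 → 9, so m(9) = 9.
  α_3 = 12: Horner steps 4 → 7 → 8, so m(12) = 8.
  α_4 = 3: Horner steps 4 → 10 → 6, so m(3) = 6.
  α_5 = 2: Horner steps 4 → 6 → 1, so m(2) = 1.
Codeword c = [2, 9, 8, 6, 1] ∈ F_13^5.


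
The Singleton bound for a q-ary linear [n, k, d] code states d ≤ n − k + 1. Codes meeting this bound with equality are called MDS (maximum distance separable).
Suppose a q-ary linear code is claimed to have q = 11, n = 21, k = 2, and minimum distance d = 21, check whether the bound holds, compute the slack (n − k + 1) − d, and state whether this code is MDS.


Singleton RHS = n − k + 1 = 20, slack = -1, bound violated (no such code; not MDS).

Singleton bound: d ≤ n − k + 1.
Here n = 21, k = 2, so n − k + 1 = 20.
Given d = 21, check d ≤ 20: NO.
Slack = (n − k + 1) − d = -1.
The slack is negative: d = 21 exceeds n − k + 1 = 20 by 1, so the Singleton bound is violated and no linear [21, 2, 21]_11 code can exist. In particular it is not MDS (MDS requires d = n − k + 1 exactly).
Description: the claimed parameters are [21, 2, 21]_11; such a code would be impossible (violates the Singleton bound).


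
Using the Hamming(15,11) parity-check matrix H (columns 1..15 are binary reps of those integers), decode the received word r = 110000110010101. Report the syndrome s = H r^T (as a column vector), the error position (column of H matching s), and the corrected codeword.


s = (0, 1, 0, 1)^T, error position = 5, corrected codeword c = 110010110010101

Compute s = H r^T mod 2 one row at a time:
  s_1 = 1 + 0 + 0 + 1 + 0 + 1 + 0 + 1 = 4 ≡ 0 (mod 2).
  s_2 = 0 + 0 + 0 + 1 + 0 + 1 + 0 + 1 = 3 ≡ 1 (mod 2).
  s_3 = 1 + 0 + 0 + 1 + 0 + 1 + 0 + 1 = 4 ≡ 0 (mod 2).
  s_4 = 1 + 0 + 0 + 1 + 0 + 1 + 1 + 1 = 5 ≡ 1 (mod 2).
s = (0, 1, 0, 1)^T — this equals column 5 of H (binary 0101), so error is at position 5.
Correct: flip bit 5 of r = 110000110010101 to get c = 110010110010101.


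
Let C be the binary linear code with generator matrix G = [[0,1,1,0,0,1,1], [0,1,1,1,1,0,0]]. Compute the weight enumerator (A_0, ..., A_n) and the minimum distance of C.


Weight distribution: A_0 = 1, A_4 = 3. Minimum distance d = 4.

Enumerate all 2^2 = 4 messages m ∈ F_2^2.
For each, compute codeword c = mG in F_2^7, then tally its weight.
  m = 00 → c = 0000000, weight = 0.
  m = 10 → c = 0110011, weight = 4.
  m = 01 → c = 0111100, weight = 4.
  m = 11 → c = 0001111, weight = 4.
Tally weights:
  weight 0: 1 codewords.
  weight 4: 3 codewords.
Minimum distance d = smallest w > 0 with A_w > 0 = 4.
Sanity: Σ A_w = 4 = 2^2 = 4 ✓.


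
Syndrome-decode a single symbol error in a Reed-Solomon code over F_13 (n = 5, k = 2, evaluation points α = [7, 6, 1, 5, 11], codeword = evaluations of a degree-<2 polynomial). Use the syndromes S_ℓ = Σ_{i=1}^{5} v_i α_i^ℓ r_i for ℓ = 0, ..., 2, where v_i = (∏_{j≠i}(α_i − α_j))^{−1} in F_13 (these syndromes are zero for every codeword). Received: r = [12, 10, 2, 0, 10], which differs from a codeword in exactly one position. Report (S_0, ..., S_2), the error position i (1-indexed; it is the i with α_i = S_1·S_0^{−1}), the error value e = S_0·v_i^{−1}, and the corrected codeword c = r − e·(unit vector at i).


S = (9, 2, 12), error at position 2, error magnitude e = 4, c = [12, 6, 2, 0, 10].

Step 1: column multipliers v_i = (∏_{j≠i}(α_i − α_j))^{−1} mod 13.
  i = 1 (α = 7): (7−6)(7−1)(7−5)(7−11) = 1·6·2·(−4) = −48 ≡ 4, so v_1 = 4^{−1} = 10 (mod 13).
  i = 2 (α = 6): (6−7)(6−1)(6−5)(6−11) = (−1)·5·1·(−5) = 25 ≡ 12, so v_2 = 12^{−1} = 12 (mod 13).
  i = 3 (α = 1): (1−7)(1−6)(1−5)(1−11) = (−6)·(−5)·(−4)·(−10) = 1200 ≡ 4, so v_3 = 4^{−1} = 10 (mod 13).
  i = 4 (α = 5): (5−7)(5−6)(5−1)(5−11) = (−2)·(−1)·4·(−6) = −48 ≡ 4, so v_4 = 4^{−1} = 10 (mod 13).
  i = 5 (α = 11): (11−7)(11−6)(11−1)(11−5) = 4·5·10·6 = 1200 ≡ 4, so v_5 = 4^{−1} = 10 (mod 13).
  v = [10, 12, 10, 10, 10].
Step 2: syndromes of r = [12, 10, 2, 0, 10] (all sums mod 13).
  S_0 = Σ v_i r_i = 10·12 + 12·10 + 10·2 + 10·0 + 10·10 = 360 ≡ 9.
  S_1 = Σ v_i α_i r_i = 10·7·12 + 12·6·10 + 10·1·2 + 10·5·0 + 10·11·10 = 2680 ≡ 2.
  α_i^2 mod 13 = [10, 10, 1, 12, 4].
  S_2 = Σ v_i α_i^2 r_i = 10·10·12 + 12·10·10 + 10·1·2 + 10·12·0 + 10·4·10 = 2820 ≡ 12.
  S = (9, 2, 12) ≠ 0, so r is not a codeword (an error is present).
Step 3: locate the error. For a single error e at position i, S_ℓ = v_i·e·α_i^ℓ, so α_err = S_1/S_0.
  S_0^{−1} = 9^{−1} = 3 (mod 13), so α_err = 2·3 = 6 ≡ 6 = α_2. Error position i = 2.
  Consistency check: S_2/S_1 = 12·7 = 84 ≡ 6 = α_err ✓ (single-error assumption holds).
Step 4: error magnitude e = S_0/v_2 = S_0·∏_{j≠2}(α_2 − α_j) = 9·12 = 108 ≡ 4 (mod 13).
Step 5: correct position 2: c_2 = r_2 − e = 10 − 4 ≡ 6 (mod 13). Hence c = [12, 6, 2, 0, 10].
  Check: interpolating c through the α_i gives m(x) = 9 + 6·x (degree < 2) with m(α_i) = c_i for every i, so c is indeed a codeword.


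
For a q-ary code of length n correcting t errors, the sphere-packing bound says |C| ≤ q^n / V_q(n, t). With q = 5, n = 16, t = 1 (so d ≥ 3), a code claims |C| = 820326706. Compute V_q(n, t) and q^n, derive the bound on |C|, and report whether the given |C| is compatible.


V_q(n, t) = 65, q^n = 152587890625, Hamming bound = 2347506009, |C| = 820326706 ≤ bound (satisfied).

Step 1: Compute V_q(n, t) = Σ_{j=0}^1 C(n, j) (q−1)^j.
  j = 0: C(16,0)·(4)^0 = 1·1 = 1.
  j = 1: C(16,1)·(4)^1 = 16·4 = 64.
  V_q(n, t) = 1 + 64 = 65.
Step 2: q^n = 5^16 = 152587890625.
Step 3: Hamming bound ⌊q^n / V_q(n,t)⌋ = ⌊152587890625/65⌋ = 2347506009.
Step 4: Compare |C| = 820326706 to 2347506009: satisfied.
The claimed |C| lies below the Hamming bound.


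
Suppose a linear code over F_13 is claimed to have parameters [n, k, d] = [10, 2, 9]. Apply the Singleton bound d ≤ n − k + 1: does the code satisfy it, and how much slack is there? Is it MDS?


Singleton RHS = n − k + 1 = 9, slack = 0, bound satisfied, MDS.

Singleton bound: d ≤ n − k + 1.
Here n = 10, k = 2, so n − k + 1 = 9.
Given d = 9, check d ≤ 9: YES.
Slack = (n − k + 1) − d = 0.
The code is MDS (slack = 0).
Description: the claimed parameters are [10, 2, 9]_13; such a code would be MDS (meets Singleton bound).


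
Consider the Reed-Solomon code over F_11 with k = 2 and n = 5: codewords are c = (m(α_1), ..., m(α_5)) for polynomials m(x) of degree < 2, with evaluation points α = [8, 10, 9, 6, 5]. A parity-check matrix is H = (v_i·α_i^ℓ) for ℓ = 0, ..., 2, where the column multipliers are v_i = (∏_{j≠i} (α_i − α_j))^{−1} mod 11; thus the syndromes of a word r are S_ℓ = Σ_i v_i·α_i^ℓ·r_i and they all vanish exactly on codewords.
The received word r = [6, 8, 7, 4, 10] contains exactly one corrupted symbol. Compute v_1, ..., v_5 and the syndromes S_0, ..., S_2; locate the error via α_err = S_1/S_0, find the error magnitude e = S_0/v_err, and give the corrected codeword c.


S = (8, 7, 2), error at position 5, error magnitude e = 7, c = [6, 8, 7, 4, 3].

Step 1: column multipliers v_i = (∏_{j≠i}(α_i − α_j))^{−1} mod 11.
  i = 1 (α = 8): (8−10)(8−9)(8−6)(8−5) = (−2)·(−1)·2·3 = 12 ≡ 1, so v_1 = 1^{−1} = 1 (mod 11).
  i = 2 (α = 10): (10−8)(10−9)(10−6)(10−5) = 2·1·4·5 = 40 ≡ 7, so v_2 = 7^{−1} = 8 (mod 11).
  i = 3 (α = 9): (9−8)(9−10)(9−6)(9−5) = 1·(−1)·3·4 = −12 ≡ 10, so v_3 = 10^{−1} = 10 (mod 11).
  i = 4 (α = 6): (6−8)(6−10)(6−9)(6−5) = (−2)·(−4)·(−3)·1 = −24 ≡ 9, so v_4 = 9^{−1} = 5 (mod 11).
  i = 5 (α = 5): (5−8)(5−10)(5−9)(5−6) = (−3)·(−5)·(−4)·(−1) = 60 ≡ 5, so v_5 = 5^{−1} = 9 (mod 11).
  v = [1, 8, 10, 5, 9].
Step 2: syndromes of r = [6, 8, 7, 4, 10] (all sums mod 11).
  S_0 = Σ v_i r_i = 1·6 + 8·8 + 10·7 + 5·4 + 9·10 = 250 ≡ 8.
  S_1 = Σ v_i α_i r_i = 1·8·6 + 8·10·8 + 10·9·7 + 5·6·4 + 9·5·10 = 1888 ≡ 7.
  α_i^2 mod 11 = [9, 1, 4, 3, 3].
  S_2 = Σ v_i α_i^2 r_i = 1·9·6 + 8·1·8 + 10·4·7 + 5·3·4 + 9·3·10 = 728 ≡ 2.
  S = (8, 7, 2) ≠ 0, so r is not a codeword (an error is present).
Step 3: locate the error. For a single error e at position i, S_ℓ = v_i·e·α_i^ℓ, so α_err = S_1/S_0.
  S_0^{−1} = 8^{−1} = 7 (mod 11), so α_err = 7·7 = 49 ≡ 5 = α_5. Error position i = 5.
  Consistency check: S_2/S_1 = 2·8 = 16 ≡ 5 = α_err ✓ (single-error assumption holds).
Step 4: error magnitude e = S_0/v_5 = S_0·∏_{j≠5}(α_5 − α_j) = 8·5 = 40 ≡ 7 (mod 11).
Step 5: correct position 5: c_5 = r_5 − e = 10 − 7 ≡ 3 (mod 11). Hence c = [6, 8, 7, 4, 3].
  Check: interpolating c through the α_i gives m(x) = 9 + 1·x (degree < 2) with m(α_i) = c_i for every i, so c is indeed a codeword.


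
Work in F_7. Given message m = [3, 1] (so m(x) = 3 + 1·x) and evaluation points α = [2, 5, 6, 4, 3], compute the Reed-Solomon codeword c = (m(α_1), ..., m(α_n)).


c = [5, 1, 2, 0, 6]

Message polynomial: m(x) = 3 + 1·x (mod 7).
For each evaluation point α_i, compute m(α_i) mod 7:
  α_1 = 2: Horner steps 1 → 5, so m(2) = 5.
  α_2 = 5: Horner steps 1 → 1, so m(5) = 1.
  α_3 = 6: Horner steps 1 → 2, so m(6) = 2.
  α_4 = 4: Horner steps 1 → 0, so m(4) = 0.
  α_5 = 3: Horner steps 1 → 6, so m(3) = 6.
Codeword c = [5, 1, 2, 0, 6] ∈ F_7^5.


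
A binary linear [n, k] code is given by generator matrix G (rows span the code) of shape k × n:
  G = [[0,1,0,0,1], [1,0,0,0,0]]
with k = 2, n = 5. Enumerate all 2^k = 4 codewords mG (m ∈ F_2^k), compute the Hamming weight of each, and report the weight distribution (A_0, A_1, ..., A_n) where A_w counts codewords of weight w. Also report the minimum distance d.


Weight distribution: A_0 = 1, A_1 = 1, A_2 = 1, A_3 = 1. Minimum distance d = 1.

Enumerate all 2^2 = 4 messages m ∈ F_2^2.
For each, compute codeword c = mG in F_2^5, then tally its weight.
  m = 00 → c = 00000, weight = 0.
  m = 10 → c = 01001, weight = 2.
  m = 01 → c = 10000, weight = 1.
  m = 11 → c = 11001, weight = 3.
Tally weights:
  weight 0: 1 codewords.
  weight 1: 1 codewords.
  weight 2: 1 codewords.
  weight 3: 1 codewords.
Minimum distance d = smallest w > 0 with A_w > 0 = 1.
Sanity: Σ A_w = 4 = 2^2 = 4 ✓.


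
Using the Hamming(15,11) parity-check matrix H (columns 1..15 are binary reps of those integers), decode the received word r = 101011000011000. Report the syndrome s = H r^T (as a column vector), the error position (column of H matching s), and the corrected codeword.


s = (0, 1, 1, 0)^T, error position = 6, corrected codeword c = 101010000011000

Compute s = H r^T mod 2 one row at a time:
  s_1 = 0 + 0 + 0 + 1 + 1 + 0 + 0 + 0 = 2 ≡ 0 (mod 2).
  s_2 = 0 + 1 + 1 + 0 + 1 + 0 + 0 + 0 = 3 ≡ 1 (mod 2).
  s_3 = 0 + 1 + 1 + 0 + 0 + 1 + 0 + 0 = 3 ≡ 1 (mod 2).
  s_4 = 1 + 1 + 1 + 0 + 0 + 1 + 0 + 0 = 4 ≡ 0 (mod 2).
s = (0, 1, 1, 0)^T — this equals column 6 of H (binary 0110), so error is at position 6.
Correct: flip bit 6 of r = 101011000011000 to get c = 101010000011000.


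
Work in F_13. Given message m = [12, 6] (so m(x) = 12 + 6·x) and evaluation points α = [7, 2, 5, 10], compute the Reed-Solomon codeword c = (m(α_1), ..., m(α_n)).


c = [2, 11, 3, 7]

Message polynomial: m(x) = 12 + 6·x (mod 13).
For each evaluation point α_i, compute m(α_i) mod 13:
  α_1 = 7: Horner steps 6 → 2, so m(7) = 2.
  α_2 = 2: Horner steps 6 → 11, so m(2) = 11.
  α_3 = 5: Horner steps 6 → 3, so m(5) = 3.
  α_4 = 10: Horner steps 6 → 7, so m(10) = 7.
Codeword c = [2, 11, 3, 7] ∈ F_13^4.


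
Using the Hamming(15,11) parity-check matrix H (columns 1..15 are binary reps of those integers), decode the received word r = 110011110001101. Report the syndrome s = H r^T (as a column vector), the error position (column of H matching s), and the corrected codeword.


s = (0, 0, 0, 1)^T, error position = 1, corrected codeword c = 010011110001101

Compute s = H r^T mod 2 one row at a time:
  s_1 = 1 + 0 + 0 + 0 + 1 + 1 + 0 + 1 = 4 ≡ 0 (mod 2).
  s_2 = 0 + 1 + 1 + 1 + 1 + 1 + 0 + 1 = 6 ≡ 0 (mod 2).
  s_3 = 1 + 0 + 1 + 1 + 0 + 0 + 0 + 1 = 4 ≡ 0 (mod 2).
  s_4 = 1 + 0 + 1 + 1 + 0 + 0 + 1 + 1 = 5 ≡ 1 (mod 2).
s = (0, 0, 0, 1)^T — this equals column 1 of H (binary 0001), so error is at position 1.
Correct: flip bit 1 of r = 110011110001101 to get c = 010011110001101.


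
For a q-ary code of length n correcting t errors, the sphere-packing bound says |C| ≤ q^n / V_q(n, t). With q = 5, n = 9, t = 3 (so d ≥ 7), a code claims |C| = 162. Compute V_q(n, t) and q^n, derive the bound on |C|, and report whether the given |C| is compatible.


V_q(n, t) = 5989, q^n = 1953125, Hamming bound = 326, |C| = 162 ≤ bound (satisfied).

Step 1: Compute V_q(n, t) = Σ_{j=0}^3 C(n, j) (q−1)^j.
  j = 0: C(9,0)·(4)^0 = 1·1 = 1.
  j = 1: C(9,1)·(4)^1 = 9·4 = 36.
  j = 2: C(9,2)·(4)^2 = 36·16 = 576.
  j = 3: C(9,3)·(4)^3 = 84·64 = 5376.
  V_q(n, t) = 1 + 36 + 576 + 5376 = 5989.
Step 2: q^n = 5^9 = 1953125.
Step 3: Hamming bound ⌊q^n / V_q(n,t)⌋ = ⌊1953125/5989⌋ = 326.
Step 4: Compare |C| = 162 to 326: satisfied.
The claimed |C| lies below the Hamming bound.


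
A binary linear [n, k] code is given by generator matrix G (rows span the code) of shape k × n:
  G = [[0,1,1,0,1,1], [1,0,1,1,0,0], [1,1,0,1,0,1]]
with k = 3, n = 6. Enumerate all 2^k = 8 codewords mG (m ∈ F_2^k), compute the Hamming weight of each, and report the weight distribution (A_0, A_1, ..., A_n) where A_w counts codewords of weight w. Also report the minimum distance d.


Weight distribution: A_0 = 1, A_1 = 1, A_3 = 2, A_4 = 3, A_5 = 1. Minimum distance d = 1.

Enumerate all 2^3 = 8 messages m ∈ F_2^3.
For each, compute codeword c = mG in F_2^6, then tally its weight.
  m = 000 → c = 000000, weight = 0.
  m = 100 → c = 011011, weight = 4.
  m = 010 → c = 101100, weight = 3.
  m = 110 → c = 110111, weight = 5.
  m = 001 → c = 110101, weight = 4.
  m = 101 → c = 101110, weight = 4.
  m = 011 → c = 011001, weight = 3.
  m = 111 → c = 000010, weight = 1.
Tally weights:
  weight 0: 1 codewords.
  weight 1: 1 codewords.
  weight 3: 2 codewords.
  weight 4: 3 codewords.
  weight 5: 1 codewords.
Minimum distance d = smallest w > 0 with A_w > 0 = 1.
Sanity: Σ A_w = 8 = 2^3 = 8 ✓.


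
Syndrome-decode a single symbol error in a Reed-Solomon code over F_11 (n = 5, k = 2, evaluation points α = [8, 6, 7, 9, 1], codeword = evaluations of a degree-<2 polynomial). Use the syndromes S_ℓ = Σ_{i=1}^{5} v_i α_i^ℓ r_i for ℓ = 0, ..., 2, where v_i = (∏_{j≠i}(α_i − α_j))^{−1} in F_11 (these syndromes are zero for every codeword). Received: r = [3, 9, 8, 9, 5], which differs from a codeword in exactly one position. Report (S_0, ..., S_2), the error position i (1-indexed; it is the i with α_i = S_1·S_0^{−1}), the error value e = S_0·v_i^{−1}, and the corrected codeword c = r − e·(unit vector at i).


S = (6, 3, 7), error at position 2, error magnitude e = 7, c = [3, 2, 8, 9, 5].

Step 1: column multipliers v_i = (∏_{j≠i}(α_i − α_j))^{−1} mod 11.
  i = 1 (α = 8): (8−6)(8−7)(8−9)(8−1) = 2·1·(−1)·7 = −14 ≡ 8, so v_1 = 8^{−1} = 7 (mod 11).
  i = 2 (α = 6): (6−8)(6−7)(6−9)(6−1) = (−2)·(−1)·(−3)·5 = −30 ≡ 3, so v_2 = 3^{−1} = 4 (mod 11).
  i = 3 (α = 7): (7−8)(7−6)(7−9)(7−1) = (−1)·1·(−2)·6 = 12 ≡ 1, so v_3 = 1^{−1} = 1 (mod 11).
  i = 4 (α = 9): (9−8)(9−6)(9−7)(9−1) = 1·3·2·8 = 48 ≡ 4, so v_4 = 4^{−1} = 3 (mod 11).
  i = 5 (α = 1): (1−8)(1−6)(1−7)(1−9) = (−7)·(−5)·(−6)·(−8) = 1680 ≡ 8, so v_5 = 8^{−1} = 7 (mod 11).
  v = [7, 4, 1, 3, 7].
Step 2: syndromes of r = [3, 9, 8, 9, 5] (all sums mod 11).
  S_0 = Σ v_i r_i = 7·3 + 4·9 + 1·8 + 3·9 + 7·5 = 127 ≡ 6.
  S_1 = Σ v_i α_i r_i = 7·8·3 + 4·6·9 + 1·7·8 + 3·9·9 + 7·1·5 = 718 ≡ 3.
  α_i^2 mod 11 = [9, 3, 5, 4, 1].
  S_2 = Σ v_i α_i^2 r_i = 7·9·3 + 4·3·9 + 1·5·8 + 3·4·9 + 7·1·5 = 480 ≡ 7.
  S = (6, 3, 7) ≠ 0, so r is not a codeword (an error is present).
Step 3: locate the error. For a single error e at position i, S_ℓ = v_i·e·α_i^ℓ, so α_err = S_1/S_0.
  S_0^{−1} = 6^{−1} = 2 (mod 11), so α_err = 3·2 = 6 ≡ 6 = α_2. Error position i = 2.
  Consistency check: S_2/S_1 = 7·4 = 28 ≡ 6 = α_err ✓ (single-error assumption holds).
Step 4: error magnitude e = S_0/v_2 = S_0·∏_{j≠2}(α_2 − α_j) = 6·3 = 18 ≡ 7 (mod 11).
Step 5: correct position 2: c_2 = r_2 − e = 9 − 7 ≡ 2 (mod 11). Hence c = [3, 2, 8, 9, 5].
  Check: interpolating c through the α_i gives m(x) = 10 + 6·x (degree < 2) with m(α_i) = c_i for every i, so c is indeed a codeword.


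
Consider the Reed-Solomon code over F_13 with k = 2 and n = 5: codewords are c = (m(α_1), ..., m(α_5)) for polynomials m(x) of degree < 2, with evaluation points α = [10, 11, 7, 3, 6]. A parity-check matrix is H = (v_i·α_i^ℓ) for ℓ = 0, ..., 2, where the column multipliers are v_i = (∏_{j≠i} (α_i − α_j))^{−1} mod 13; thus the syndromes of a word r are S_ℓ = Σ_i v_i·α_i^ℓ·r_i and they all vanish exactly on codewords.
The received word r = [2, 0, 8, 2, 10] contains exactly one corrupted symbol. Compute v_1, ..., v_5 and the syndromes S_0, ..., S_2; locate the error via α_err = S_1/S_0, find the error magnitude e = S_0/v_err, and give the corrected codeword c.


S = (10, 4, 12), error at position 4, error magnitude e = 12, c = [2, 0, 8, 3, 10].

Step 1: column multipliers v_i = (∏_{j≠i}(α_i − α_j))^{−1} mod 13.
  i = 1 (α = 10): (10−11)(10−7)(10−3)(10−6) = (−1)·3·7·4 = −84 ≡ 7, so v_1 = 7^{−1} = 2 (mod 13).
  i = 2 (α = 11): (11−10)(11−7)(11−3)(11−6) = 1·4·8·5 = 160 ≡ 4, so v_2 = 4^{−1} = 10 (mod 13).
  i = 3 (α = 7): (7−10)(7−11)(7−3)(7−6) = (−3)·(−4)·4·1 = 48 ≡ 9, so v_3 = 9^{−1} = 3 (mod 13).
  i = 4 (α = 3): (3−10)(3−11)(3−7)(3−6) = (−7)·(−8)·(−4)·(−3) = 672 ≡ 9, so v_4 = 9^{−1} = 3 (mod 13).
  i = 5 (α = 6): (6−10)(6−11)(6−7)(6−3) = (−4)·(−5)·(−1)·3 = −60 ≡ 5, so v_5 = 5^{−1} = 8 (mod 13).
  v = [2, 10, 3, 3, 8].
Step 2: syndromes of r = [2, 0, 8, 2, 10] (all sums mod 13).
  S_0 = Σ v_i r_i = 2·2 + 10·0 + 3·8 + 3·2 + 8·10 = 114 ≡ 10.
  S_1 = Σ v_i α_i r_i = 2·10·2 + 10·11·0 + 3·7·8 + 3·3·2 + 8·6·10 = 706 ≡ 4.
  α_i^2 mod 13 = [9, 4, 10, 9, 10].
  S_2 = Σ v_i α_i^2 r_i = 2·9·2 + 10·4·0 + 3·10·8 + 3·9·2 + 8·10·10 = 1130 ≡ 12.
  S = (10, 4, 12) ≠ 0, so r is not a codeword (an error is present).
Step 3: locate the error. For a single error e at position i, S_ℓ = v_i·e·α_i^ℓ, so α_err = S_1/S_0.
  S_0^{−1} = 10^{−1} = 4 (mod 13), so α_err = 4·4 = 16 ≡ 3 = α_4. Error position i = 4.
  Consistency check: S_2/S_1 = 12·10 = 120 ≡ 3 = α_err ✓ (single-error assumption holds).
Step 4: error magnitude e = S_0/v_4 = S_0·∏_{j≠4}(α_4 − α_j) = 10·9 = 90 ≡ 12 (mod 13).
Step 5: correct position 4: c_4 = r_4 − e = 2 − 12 ≡ 3 (mod 13). Hence c = [2, 0, 8, 3, 10].
  Check: interpolating c through the α_i gives m(x) = 9 + 11·x (degree < 2) with m(α_i) = c_i for every i, so c is indeed a codeword.


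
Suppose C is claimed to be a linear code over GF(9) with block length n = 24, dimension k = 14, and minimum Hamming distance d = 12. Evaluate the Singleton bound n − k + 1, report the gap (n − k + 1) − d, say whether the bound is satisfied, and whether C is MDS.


Singleton RHS = n − k + 1 = 11, slack = -1, bound violated (no such code; not MDS).

Singleton bound: d ≤ n − k + 1.
Here n = 24, k = 14, so n − k + 1 = 11.
Given d = 12, check d ≤ 11: NO.
Slack = (n − k + 1) − d = -1.
The slack is negative: d = 12 exceeds n − k + 1 = 11 by 1, so the Singleton bound is violated and no linear [24, 14, 12]_9 code can exist. In particular it is not MDS (MDS requires d = n − k + 1 exactly).
Description: the claimed parameters are [24, 14, 12]_9; such a code would be impossible (violates the Singleton bound).


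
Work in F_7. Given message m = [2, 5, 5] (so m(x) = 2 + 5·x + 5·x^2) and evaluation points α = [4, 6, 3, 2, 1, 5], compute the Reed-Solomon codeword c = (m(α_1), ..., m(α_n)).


c = [4, 2, 6, 4, 5, 5]

Message polynomial: m(x) = 2 + 5·x + 5·x^2 (mod 7).
For each evaluation point α_i, compute m(α_i) mod 7:
  α_1 = 4: Horner steps 5 → 4 → 4, so m(4) = 4.
  α_2 = 6: Horner steps 5 → 0 → 2, so m(6) = 2.
  α_3 = 3: Horner steps 5 → 6 → 6, so m(3) = 6.
  α_4 = 2: Horner steps 5 → 1 → 4, so m(2) = 4.
  α_5 = 1: Horner steps 5 → 3 → 5, so m(1) = 5.
  α_6 = 5: Horner steps 5 → 2 → 5, so m(5) = 5.
Codeword c = [4, 2, 6, 4, 5, 5] ∈ F_7^6.


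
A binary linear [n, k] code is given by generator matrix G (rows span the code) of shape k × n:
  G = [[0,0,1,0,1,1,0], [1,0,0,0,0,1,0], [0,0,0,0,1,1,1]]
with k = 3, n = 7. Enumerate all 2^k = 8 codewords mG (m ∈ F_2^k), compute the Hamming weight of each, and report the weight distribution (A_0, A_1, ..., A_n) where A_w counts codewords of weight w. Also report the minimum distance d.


Weight distribution: A_0 = 1, A_2 = 2, A_3 = 4, A_4 = 1. Minimum distance d = 2.

Enumerate all 2^3 = 8 messages m ∈ F_2^3.
For each, compute codeword c = mG in F_2^7, then tally its weight.
  m = 000 → c = 0000000, weight = 0.
  m = 100 → c = 0010110, weight = 3.
  m = 010 → c = 1000010, weight = 2.
  m = 110 → c = 1010100, weight = 3.
  m = 001 → c = 0000111, weight = 3.
  m = 101 → c = 0010001, weight = 2.
  m = 011 → c = 1000101, weight = 3.
  m = 111 → c = 1010011, weight = 4.
Tally weights:
  weight 0: 1 codewords.
  weight 2: 2 codewords.
  weight 3: 4 codewords.
  weight 4: 1 codewords.
Minimum distance d = smallest w > 0 with A_w > 0 = 2.
Sanity: Σ A_w = 8 = 2^3 = 8 ✓.


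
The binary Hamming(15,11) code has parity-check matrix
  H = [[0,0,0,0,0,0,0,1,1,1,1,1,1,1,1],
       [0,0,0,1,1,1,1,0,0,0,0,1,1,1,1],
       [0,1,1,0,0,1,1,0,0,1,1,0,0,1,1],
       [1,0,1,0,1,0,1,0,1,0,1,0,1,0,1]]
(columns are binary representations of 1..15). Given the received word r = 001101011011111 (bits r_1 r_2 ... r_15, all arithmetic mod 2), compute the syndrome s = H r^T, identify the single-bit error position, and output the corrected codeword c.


s = (1, 0, 1, 1)^T, error position = 11, corrected codeword c = 001101011001111

Compute s = H r^T mod 2 one row at a time:
  s_1 = 1 + 1 + 0 + 1 + 1 + 1 + 1 + 1 = 7 ≡ 1 (mod 2).
  s_2 = 1 + 0 + 1 + 0 + 1 + 1 + 1 + 1 = 6 ≡ 0 (mod 2).
  s_3 = 0 + 1 + 1 + 0 + 0 + 1 + 1 + 1 = 5 ≡ 1 (mod 2).
  s_4 = 0 + 1 + 0 + 0 + 1 + 1 + 1 + 1 = 5 ≡ 1 (mod 2).
s = (1, 0, 1, 1)^T — this equals column 11 of H (binary 1011), so error is at position 11.
Correct: flip bit 11 of r = 001101011011111 to get c = 001101011001111.


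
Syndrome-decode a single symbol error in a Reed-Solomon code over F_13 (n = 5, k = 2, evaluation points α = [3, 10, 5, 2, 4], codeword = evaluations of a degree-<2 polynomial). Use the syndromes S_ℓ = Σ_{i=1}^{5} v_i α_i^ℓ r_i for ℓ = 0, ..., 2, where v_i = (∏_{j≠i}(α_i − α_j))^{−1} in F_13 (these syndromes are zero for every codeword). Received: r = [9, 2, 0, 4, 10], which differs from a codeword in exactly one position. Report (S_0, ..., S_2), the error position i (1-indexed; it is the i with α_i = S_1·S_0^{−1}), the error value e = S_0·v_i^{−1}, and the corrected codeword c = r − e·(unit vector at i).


S = (11, 7, 8), error at position 1, error magnitude e = 2, c = [7, 2, 0, 4, 10].

Step 1: column multipliers v_i = (∏_{j≠i}(α_i − α_j))^{−1} mod 13.
  i = 1 (α = 3): (3−10)(3−5)(3−2)(3−4) = (−7)·(−2)·1·(−1) = −14 ≡ 12, so v_1 = 12^{−1} = 12 (mod 13).
  i = 2 (α = 10): (10−3)(10−5)(10−2)(10−4) = 7·5·8·6 = 1680 ≡ 3, so v_2 = 3^{−1} = 9 (mod 13).
  i = 3 (α = 5): (5−3)(5−10)(5−2)(5−4) = 2·(−5)·3·1 = −30 ≡ 9, so v_3 = 9^{−1} = 3 (mod 13).
  i = 4 (α = 2): (2−3)(2−10)(2−5)(2−4) = (−1)·(−8)·(−3)·(−2) = 48 ≡ 9, so v_4 = 9^{−1} = 3 (mod 13).
  i = 5 (α = 4): (4−3)(4−10)(4−5)(4−2) = 1·(−6)·(−1)·2 = 12 ≡ 12, so v_5 = 12^{−1} = 12 (mod 13).
  v = [12, 9, 3, 3, 12].
Step 2: syndromes of r = [9, 2, 0, 4, 10] (all sums mod 13).
  S_0 = Σ v_i r_i = 12·9 + 9·2 + 3·0 + 3·4 + 12·10 = 258 ≡ 11.
  S_1 = Σ v_i α_i r_i = 12·3·9 + 9·10·2 + 3·5·0 + 3·2·4 + 12·4·10 = 1008 ≡ 7.
  α_i^2 mod 13 = [9, 9, 12, 4, 3].
  S_2 = Σ v_i α_i^2 r_i = 12·9·9 + 9·9·2 + 3·12·0 + 3·4·4 + 12·3·10 = 1542 ≡ 8.
  S = (11, 7, 8) ≠ 0, so r is not a codeword (an error is present).
Step 3: locate the error. For a single error e at position i, S_ℓ = v_i·e·α_i^ℓ, so α_err = S_1/S_0.
  S_0^{−1} = 11^{−1} = 6 (mod 13), so α_err = 7·6 = 42 ≡ 3 = α_1. Error position i = 1.
  Consistency check: S_2/S_1 = 8·2 = 16 ≡ 3 = α_err ✓ (single-error assumption holds).
Step 4: error magnitude e = S_0/v_1 = S_0·∏_{j≠1}(α_1 − α_j) = 11·12 = 132 ≡ 2 (mod 13).
Step 5: correct position 1: c_1 = r_1 − e = 9 − 2 ≡ 7 (mod 13). Hence c = [7, 2, 0, 4, 10].
  Check: interpolating c through the α_i gives m(x) = 11 + 3·x (degree < 2) with m(α_i) = c_i for every i, so c is indeed a codeword.
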